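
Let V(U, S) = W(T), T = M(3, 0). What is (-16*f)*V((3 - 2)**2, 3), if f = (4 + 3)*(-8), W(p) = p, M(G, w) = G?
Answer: 2688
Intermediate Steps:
T = 3
V(U, S) = 3
f = -56 (f = 7*(-8) = -56)
(-16*f)*V((3 - 2)**2, 3) = -16*(-56)*3 = 896*3 = 2688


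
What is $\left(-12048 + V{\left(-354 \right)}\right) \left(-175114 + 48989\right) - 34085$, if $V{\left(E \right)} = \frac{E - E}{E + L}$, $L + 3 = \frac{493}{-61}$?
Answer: $1519519915$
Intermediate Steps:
$L = - \frac{676}{61}$ ($L = -3 + \frac{493}{-61} = -3 + 493 \left(- \frac{1}{61}\right) = -3 - \frac{493}{61} = - \frac{676}{61} \approx -11.082$)
$V{\left(E \right)} = 0$ ($V{\left(E \right)} = \frac{E - E}{E - \frac{676}{61}} = \frac{0}{- \frac{676}{61} + E} = 0$)
$\left(-12048 + V{\left(-354 \right)}\right) \left(-175114 + 48989\right) - 34085 = \left(-12048 + 0\right) \left(-175114 + 48989\right) - 34085 = \left(-12048\right) \left(-126125\right) - 34085 = 1519554000 - 34085 = 1519519915$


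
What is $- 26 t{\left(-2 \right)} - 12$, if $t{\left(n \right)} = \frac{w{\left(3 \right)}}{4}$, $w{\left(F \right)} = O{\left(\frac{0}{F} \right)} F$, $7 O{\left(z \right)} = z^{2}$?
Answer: $-12$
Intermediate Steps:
$O{\left(z \right)} = \frac{z^{2}}{7}$
$w{\left(F \right)} = 0$ ($w{\left(F \right)} = \frac{\left(\frac{0}{F}\right)^{2}}{7} F = \frac{0^{2}}{7} F = \frac{1}{7} \cdot 0 F = 0 F = 0$)
$t{\left(n \right)} = 0$ ($t{\left(n \right)} = \frac{0}{4} = 0 \cdot \frac{1}{4} = 0$)
$- 26 t{\left(-2 \right)} - 12 = \left(-26\right) 0 - 12 = 0 - 12 = -12$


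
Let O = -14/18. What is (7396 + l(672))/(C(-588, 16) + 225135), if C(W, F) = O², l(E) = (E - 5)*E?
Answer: 9226305/4558996 ≈ 2.0238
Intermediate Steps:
O = -7/9 (O = -14*1/18 = -7/9 ≈ -0.77778)
l(E) = E*(-5 + E) (l(E) = (-5 + E)*E = E*(-5 + E))
C(W, F) = 49/81 (C(W, F) = (-7/9)² = 49/81)
(7396 + l(672))/(C(-588, 16) + 225135) = (7396 + 672*(-5 + 672))/(49/81 + 225135) = (7396 + 672*667)/(18235984/81) = (7396 + 448224)*(81/18235984) = 455620*(81/18235984) = 9226305/4558996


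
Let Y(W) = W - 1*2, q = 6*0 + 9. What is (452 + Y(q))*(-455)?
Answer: -208845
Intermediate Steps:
q = 9 (q = 0 + 9 = 9)
Y(W) = -2 + W (Y(W) = W - 2 = -2 + W)
(452 + Y(q))*(-455) = (452 + (-2 + 9))*(-455) = (452 + 7)*(-455) = 459*(-455) = -208845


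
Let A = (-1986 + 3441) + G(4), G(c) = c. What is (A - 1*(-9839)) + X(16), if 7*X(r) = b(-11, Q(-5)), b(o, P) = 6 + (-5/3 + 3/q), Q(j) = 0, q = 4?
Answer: 949093/84 ≈ 11299.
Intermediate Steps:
A = 1459 (A = (-1986 + 3441) + 4 = 1455 + 4 = 1459)
b(o, P) = 61/12 (b(o, P) = 6 + (-5/3 + 3/4) = 6 + (-5*⅓ + 3*(¼)) = 6 + (-5/3 + ¾) = 6 - 11/12 = 61/12)
X(r) = 61/84 (X(r) = (⅐)*(61/12) = 61/84)
(A - 1*(-9839)) + X(16) = (1459 - 1*(-9839)) + 61/84 = (1459 + 9839) + 61/84 = 11298 + 61/84 = 949093/84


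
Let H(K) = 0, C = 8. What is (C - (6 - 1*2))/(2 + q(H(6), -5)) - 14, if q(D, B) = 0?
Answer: -12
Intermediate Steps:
(C - (6 - 1*2))/(2 + q(H(6), -5)) - 14 = (8 - (6 - 1*2))/(2 + 0) - 14 = (8 - (6 - 2))/2 - 14 = (8 - 1*4)*(1/2) - 14 = (8 - 4)*(1/2) - 14 = 4*(1/2) - 14 = 2 - 14 = -12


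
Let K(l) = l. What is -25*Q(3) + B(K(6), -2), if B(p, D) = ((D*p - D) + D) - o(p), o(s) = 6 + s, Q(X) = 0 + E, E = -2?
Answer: 26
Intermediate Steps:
Q(X) = -2 (Q(X) = 0 - 2 = -2)
B(p, D) = -6 - p + D*p (B(p, D) = ((D*p - D) + D) - (6 + p) = ((-D + D*p) + D) + (-6 - p) = D*p + (-6 - p) = -6 - p + D*p)
-25*Q(3) + B(K(6), -2) = -25*(-2) + (-6 - 1*6 - 2*6) = 50 + (-6 - 6 - 12) = 50 - 24 = 26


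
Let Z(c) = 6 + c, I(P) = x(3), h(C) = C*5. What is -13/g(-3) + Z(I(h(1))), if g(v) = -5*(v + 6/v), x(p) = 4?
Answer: 237/25 ≈ 9.4800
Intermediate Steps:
h(C) = 5*C
I(P) = 4
g(v) = -30/v - 5*v
-13/g(-3) + Z(I(h(1))) = -13/(-30/(-3) - 5*(-3)) + (6 + 4) = -13/(-30*(-1/3) + 15) + 10 = -13/(10 + 15) + 10 = -13/25 + 10 = 237/25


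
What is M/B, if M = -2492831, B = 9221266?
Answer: -2492831/9221266 ≈ -0.27034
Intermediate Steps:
M/B = -2492831/9221266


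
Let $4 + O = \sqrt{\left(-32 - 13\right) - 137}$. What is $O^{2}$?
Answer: $\left(4 - i \sqrt{182}\right)^{2} \approx -166.0 - 107.93 i$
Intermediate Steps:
$O = -4 + i \sqrt{182}$ ($O = -4 + \sqrt{\left(-32 - 13\right) - 137} = -4 + \sqrt{-45 - 137} = -4 + \sqrt{-182} = -4 + i \sqrt{182} \approx -4.0 + 13.491 i$)
$O^{2} = \left(-4 + i \sqrt{182}\right)^{2}$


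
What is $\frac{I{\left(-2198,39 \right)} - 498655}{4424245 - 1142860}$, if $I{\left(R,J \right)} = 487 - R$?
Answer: $- \frac{99194}{656277} \approx -0.15115$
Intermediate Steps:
$\frac{I{\left(-2198,39 \right)} - 498655}{4424245 - 1142860} = \frac{\left(487 - -2198\right) - 498655}{4424245 - 1142860} = \frac{\left(487 + 2198\right) - 498655}{3281385} = \left(2685 - 498655\right) \frac{1}{3281385} = \left(-495970\right) \frac{1}{3281385} = - \frac{99194}{656277}$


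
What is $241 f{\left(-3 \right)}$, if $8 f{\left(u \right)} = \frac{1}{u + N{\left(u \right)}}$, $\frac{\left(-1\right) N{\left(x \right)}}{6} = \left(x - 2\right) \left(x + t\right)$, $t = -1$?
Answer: $- \frac{241}{984} \approx -0.24492$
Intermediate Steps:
$N{\left(x \right)} = - 6 \left(-1 + x\right) \left(-2 + x\right)$ ($N{\left(x \right)} = - 6 \left(x - 2\right) \left(x - 1\right) = - 6 \left(-2 + x\right) \left(-1 + x\right) = - 6 \left(-1 + x\right) \left(-2 + x\right)$)
$f{\left(u \right)} = \frac{1}{8 \left(-12 - 6 u^{2} + 19 u\right)}$ ($f{\left(u \right)} = \frac{1}{8 \left(u - \left(12 - 18 u + 6 u^{2}\right)\right)} = \frac{1}{8 \left(-12 - 6 u^{2} + 19 u\right)}$)
$241 f{\left(-3 \right)} = 241 \left(- \frac{1}{96 - -456 + 48 \left(-3\right)^{2}}\right) = 241 \left(- \frac{1}{96 + 456 + 48 \cdot 9}\right) = 241 \left(- \frac{1}{96 + 456 + 432}\right) = 241 \left(- \frac{1}{984}\right) = - \frac{241}{984}$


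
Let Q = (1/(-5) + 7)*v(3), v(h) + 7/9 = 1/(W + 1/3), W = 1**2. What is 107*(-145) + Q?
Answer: -1396367/90 ≈ -15515.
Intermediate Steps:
W = 1
v(h) = -1/36 (v(h) = -7/9 + 1/(1 + 1/3) = -7/9 + 1/(4/3) = -7/9 + 3/4 = -1/36)
Q = -17/90 (Q = (1/(-5) + 7)*(-1/36) = (-1/5 + 7)*(-1/36) = (34/5)*(-1/36) = -17/90 ≈ -0.18889)
107*(-145) + Q = 107*(-145) - 17/90 = -15515 - 17/90 = -1396367/90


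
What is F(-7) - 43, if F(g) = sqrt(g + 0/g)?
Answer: -43 + I*sqrt(7) ≈ -43.0 + 2.6458*I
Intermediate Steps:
F(g) = sqrt(g) (F(g) = sqrt(g + 0) = sqrt(g))
F(-7) - 43 = sqrt(-7) - 43 = I*sqrt(7) - 43 = -43 + I*sqrt(7)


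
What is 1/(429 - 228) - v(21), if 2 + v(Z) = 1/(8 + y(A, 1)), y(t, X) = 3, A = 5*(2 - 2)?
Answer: 4232/2211 ≈ 1.9141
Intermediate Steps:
A = 0 (A = 5*0 = 0)
v(Z) = -21/11 (v(Z) = -2 + 1/(8 + 3) = -2 + 1/11 = -21/11)
1/(429 - 228) - v(21) = 1/(429 - 228) - 1*(-21/11) = 1/201 + 21/11 = 4232/2211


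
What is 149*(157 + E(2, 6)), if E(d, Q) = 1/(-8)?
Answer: 186995/8 ≈ 23374.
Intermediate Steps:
E(d, Q) = -⅛
149*(157 + E(2, 6)) = 149*(157 - ⅛) = 149*(1255/8) = 186995/8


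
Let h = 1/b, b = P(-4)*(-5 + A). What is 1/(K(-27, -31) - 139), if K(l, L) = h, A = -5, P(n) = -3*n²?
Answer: -480/66719 ≈ -0.0071944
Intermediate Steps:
b = 480 (b = (-3*(-4)²)*(-5 - 5) = -3*16*(-10) = -48*(-10) = 480)
h = 1/480 ≈ 0.0020833
K(l, L) = 1/480
1/(K(-27, -31) - 139) = 1/(1/480 - 139) = 1/(-66719/480) = -480/66719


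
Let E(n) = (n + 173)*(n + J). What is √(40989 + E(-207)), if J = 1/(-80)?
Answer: √19210970/20 ≈ 219.15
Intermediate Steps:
J = -1/80 ≈ -0.012500
E(n) = (173 + n)*(-1/80 + n) (E(n) = (n + 173)*(n - 1/80) = (173 + n)*(-1/80 + n))
√(40989 + E(-207)) = √(40989 + (-173/80 + (-207)² + (13839/80)*(-207))) = √(40989 + (-173/80 + 42849 - 2864673/80)) = √(40989 + 281537/40) = √(1921097/40) = √19210970/20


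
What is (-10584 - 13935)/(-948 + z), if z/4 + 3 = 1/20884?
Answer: 128013699/5012159 ≈ 25.541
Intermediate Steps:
z = -62651/5221 (z = -12 + 4/20884 = -12 + 4*(1/20884) = -12 + 1/5221 = -62651/5221 ≈ -12.000)
(-10584 - 13935)/(-948 + z) = (-10584 - 13935)/(-948 - 62651/5221) = -24519/(-5012159/5221) = -24519*(-5221/5012159) = 128013699/5012159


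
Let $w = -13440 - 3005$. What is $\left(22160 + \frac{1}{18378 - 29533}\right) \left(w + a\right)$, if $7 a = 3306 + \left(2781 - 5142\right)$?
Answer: $- \frac{806349434338}{2231} \approx -3.6143 \cdot 10^{8}$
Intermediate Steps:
$w = -16445$ ($w = -13440 - 3005 = -16445$)
$a = 135$ ($a = \frac{3306 + \left(2781 - 5142\right)}{7} = \frac{3306 - 2361}{7} = \frac{1}{7} \cdot 945 = 135$)
$\left(22160 + \frac{1}{18378 - 29533}\right) \left(w + a\right) = \left(22160 + \frac{1}{18378 - 29533}\right) \left(-16445 + 135\right) = \left(22160 + \frac{1}{-11155}\right) \left(-16310\right) = \left(22160 - \frac{1}{11155}\right) \left(-16310\right) = \frac{247194799}{11155} \left(-16310\right) = - \frac{806349434338}{2231}$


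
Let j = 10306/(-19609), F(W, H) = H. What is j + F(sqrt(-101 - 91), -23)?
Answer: -461313/19609 ≈ -23.526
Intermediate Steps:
j = -10306/19609 (j = 10306*(-1/19609) = -10306/19609 ≈ -0.52557)
j + F(sqrt(-101 - 91), -23) = -10306/19609 - 23 = -461313/19609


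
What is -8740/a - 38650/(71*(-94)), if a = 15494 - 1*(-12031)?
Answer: 100551049/18370185 ≈ 5.4736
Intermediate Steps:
a = 27525 (a = 15494 + 12031 = 27525)
-8740/a - 38650/(71*(-94)) = -8740/27525 - 38650/(71*(-94)) = -8740*1/27525 - 38650/(-6674) = -1748/5505 - 38650*(-1/6674) = -1748/5505 + 19325/3337 = 100551049/18370185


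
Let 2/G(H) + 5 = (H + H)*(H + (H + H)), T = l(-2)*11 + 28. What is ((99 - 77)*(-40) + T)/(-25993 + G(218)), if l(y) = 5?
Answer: 227255783/7411618025 ≈ 0.030662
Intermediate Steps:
T = 83 (T = 5*11 + 28 = 55 + 28 = 83)
G(H) = 2/(-5 + 6*H²) (G(H) = 2/(-5 + (H + H)*(H + (H + H))) = 2/(-5 + (2*H)*(H + 2*H)) = 2/(-5 + (2*H)*(3*H)) = 2/(-5 + 6*H²))
((99 - 77)*(-40) + T)/(-25993 + G(218)) = ((99 - 77)*(-40) + 83)/(-25993 + 2/(-5 + 6*218²)) = (22*(-40) + 83)/(-25993 + 2/(-5 + 6*47524)) = (-880 + 83)/(-25993 + 2/(-5 + 285144)) = -797/(-25993 + 2/285139) = -797/(-7411618025/285139) = -797*(-285139/7411618025) = 227255783/7411618025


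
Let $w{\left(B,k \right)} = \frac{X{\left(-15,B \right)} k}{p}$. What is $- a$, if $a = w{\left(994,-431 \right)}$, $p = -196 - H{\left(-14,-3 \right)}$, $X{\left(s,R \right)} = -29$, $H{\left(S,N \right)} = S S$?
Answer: $\frac{12499}{392} \approx 31.885$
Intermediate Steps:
$H{\left(S,N \right)} = S^{2}$
$p = -392$ ($p = -196 - \left(-14\right)^{2} = -196 - 196 = -392$)
$w{\left(B,k \right)} = \frac{29 k}{392}$ ($w{\left(B,k \right)} = \frac{\left(-29\right) k}{-392} = - 29 k \left(- \frac{1}{392}\right) = \frac{29 k}{392}$)
$a = - \frac{12499}{392}$ ($a = \frac{29}{392} \left(-431\right) = - \frac{12499}{392} \approx -31.885$)
$- a = \left(-1\right) \left(- \frac{12499}{392}\right) = \frac{12499}{392}$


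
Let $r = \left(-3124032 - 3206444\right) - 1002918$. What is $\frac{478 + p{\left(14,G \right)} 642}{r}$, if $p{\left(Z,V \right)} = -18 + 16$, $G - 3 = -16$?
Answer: $\frac{403}{3666697} \approx 0.00010991$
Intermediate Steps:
$G = -13$ ($G = 3 - 16 = -13$)
$p{\left(Z,V \right)} = -2$
$r = -7333394$ ($r = -6330476 - 1002918 = -7333394$)
$\frac{478 + p{\left(14,G \right)} 642}{r} = \frac{478 - 1284}{-7333394} = \left(478 - 1284\right) \left(- \frac{1}{7333394}\right) = \left(-806\right) \left(- \frac{1}{7333394}\right) = \frac{403}{3666697}$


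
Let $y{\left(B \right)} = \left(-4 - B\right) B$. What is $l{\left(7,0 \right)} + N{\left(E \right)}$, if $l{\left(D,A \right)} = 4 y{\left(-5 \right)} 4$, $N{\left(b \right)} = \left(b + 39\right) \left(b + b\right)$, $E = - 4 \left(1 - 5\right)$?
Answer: $1680$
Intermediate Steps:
$E = 16$ ($E = \left(-4\right) \left(-4\right) = 16$)
$y{\left(B \right)} = B \left(-4 - B\right)$
$N{\left(b \right)} = 2 b \left(39 + b\right)$ ($N{\left(b \right)} = \left(39 + b\right) 2 b = 2 b \left(39 + b\right)$)
$l{\left(D,A \right)} = -80$ ($l{\left(D,A \right)} = 4 \left(\left(-1\right) \left(-5\right) \left(4 - 5\right)\right) 4 = 4 \left(\left(-1\right) \left(-5\right) \left(-1\right)\right) 4 = 4 \left(-5\right) 4 = \left(-20\right) 4 = -80$)
$l{\left(7,0 \right)} + N{\left(E \right)} = -80 + 2 \cdot 16 \left(39 + 16\right) = -80 + 2 \cdot 16 \cdot 55 = -80 + 1760 = 1680$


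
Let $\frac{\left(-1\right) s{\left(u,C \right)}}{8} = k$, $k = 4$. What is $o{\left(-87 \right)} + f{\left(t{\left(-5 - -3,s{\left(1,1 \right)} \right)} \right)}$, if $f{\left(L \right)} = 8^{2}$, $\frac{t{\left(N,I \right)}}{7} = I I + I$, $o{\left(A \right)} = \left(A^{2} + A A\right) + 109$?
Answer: $15311$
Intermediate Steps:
$s{\left(u,C \right)} = -32$ ($s{\left(u,C \right)} = \left(-8\right) 4 = -32$)
$o{\left(A \right)} = 109 + 2 A^{2}$ ($o{\left(A \right)} = \left(A^{2} + A^{2}\right) + 109 = 2 A^{2} + 109 = 109 + 2 A^{2}$)
$t{\left(N,I \right)} = 7 I + 7 I^{2}$ ($t{\left(N,I \right)} = 7 \left(I I + I\right) = 7 \left(I^{2} + I\right) = 7 \left(I + I^{2}\right) = 7 I + 7 I^{2}$)
$f{\left(L \right)} = 64$
$o{\left(-87 \right)} + f{\left(t{\left(-5 - -3,s{\left(1,1 \right)} \right)} \right)} = \left(109 + 2 \left(-87\right)^{2}\right) + 64 = \left(109 + 2 \cdot 7569\right) + 64 = \left(109 + 15138\right) + 64 = 15247 + 64 = 15311$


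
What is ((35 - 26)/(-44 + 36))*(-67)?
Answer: 603/8 ≈ 75.375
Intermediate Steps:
((35 - 26)/(-44 + 36))*(-67) = (9/(-8))*(-67) = (9*(-⅛))*(-67) = -9/8*(-67) = 603/8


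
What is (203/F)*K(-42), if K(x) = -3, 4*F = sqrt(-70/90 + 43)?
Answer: -3654*sqrt(95)/95 ≈ -374.89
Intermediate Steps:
F = sqrt(95)/6 (F = sqrt(-70/90 + 43)/4 = sqrt(-70*1/90 + 43)/4 = sqrt(-7/9 + 43)/4 = sqrt(380/9)/4 = (2*sqrt(95)/3)/4 = sqrt(95)/6 ≈ 1.6245)
(203/F)*K(-42) = (203/((sqrt(95)/6)))*(-3) = (203*(6*sqrt(95)/95))*(-3) = (1218*sqrt(95)/95)*(-3) = -3654*sqrt(95)/95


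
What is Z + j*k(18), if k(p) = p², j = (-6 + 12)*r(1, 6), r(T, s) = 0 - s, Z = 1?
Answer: -11663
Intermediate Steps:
r(T, s) = -s
j = -36 (j = (-6 + 12)*(-1*6) = 6*(-6) = -36)
Z + j*k(18) = 1 - 36*18² = 1 - 36*324 = 1 - 11664 = -11663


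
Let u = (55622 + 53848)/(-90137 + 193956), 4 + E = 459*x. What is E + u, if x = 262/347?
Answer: 12378950620/36025193 ≈ 343.62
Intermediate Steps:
x = 262/347 (x = 262*(1/347) = 262/347 ≈ 0.75504)
E = 118870/347 (E = -4 + 459*(262/347) = -4 + 120258/347 = 118870/347 ≈ 342.56)
u = 109470/103819 ≈ 1.0544
E + u = 118870/347 + 109470/103819 = 12378950620/36025193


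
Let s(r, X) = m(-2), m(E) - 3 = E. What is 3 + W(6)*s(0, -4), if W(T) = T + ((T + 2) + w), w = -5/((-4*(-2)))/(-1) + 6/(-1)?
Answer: 93/8 ≈ 11.625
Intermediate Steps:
m(E) = 3 + E
s(r, X) = 1 (s(r, X) = 3 - 2 = 1)
w = -43/8 (w = -5/8*(-1) + 6*(-1) = -5*⅛*(-1) - 6 = -5/8*(-1) - 6 = 5/8 - 6 = -43/8 ≈ -5.3750)
W(T) = -27/8 + 2*T (W(T) = T + ((T + 2) - 43/8) = T + ((2 + T) - 43/8) = T + (-27/8 + T) = -27/8 + 2*T)
3 + W(6)*s(0, -4) = 3 + (-27/8 + 2*6)*1 = 3 + (-27/8 + 12)*1 = 3 + (69/8)*1 = 3 + 69/8 = 93/8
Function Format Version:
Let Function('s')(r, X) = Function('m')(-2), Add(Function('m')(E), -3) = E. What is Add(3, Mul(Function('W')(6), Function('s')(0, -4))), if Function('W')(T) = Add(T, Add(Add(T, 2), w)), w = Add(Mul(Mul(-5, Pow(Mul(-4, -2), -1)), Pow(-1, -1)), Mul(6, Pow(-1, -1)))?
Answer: Rational(93, 8) ≈ 11.625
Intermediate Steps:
Function('m')(E) = Add(3, E)
Function('s')(r, X) = 1 (Function('s')(r, X) = Add(3, -2) = 1)
w = Rational(-43, 8) (w = Add(Mul(Mul(-5, Pow(8, -1)), -1), Mul(6, -1)) = Add(Mul(Mul(-5, Rational(1, 8)), -1), -6) = Add(Mul(Rational(-5, 8), -1), -6) = Add(Rational(5, 8), -6) = Rational(-43, 8) ≈ -5.3750)
Function('W')(T) = Add(Rational(-27, 8), Mul(2, T)) (Function('W')(T) = Add(T, Add(Add(T, 2), Rational(-43, 8))) = Add(T, Add(Add(2, T), Rational(-43, 8))) = Add(T, Add(Rational(-27, 8), T)) = Add(Rational(-27, 8), Mul(2, T)))
Add(3, Mul(Function('W')(6), Function('s')(0, -4))) = Add(3, Mul(Add(Rational(-27, 8), Mul(2, 6)), 1)) = Add(3, Mul(Add(Rational(-27, 8), 12), 1)) = Add(3, Mul(Rational(69, 8), 1)) = Add(3, Rational(69, 8)) = Rational(93, 8)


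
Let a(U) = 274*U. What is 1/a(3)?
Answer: 1/822 ≈ 0.0012165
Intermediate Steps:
1/a(3) = 1/(274*3) = 1/822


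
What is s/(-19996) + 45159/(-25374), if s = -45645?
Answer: 42532811/84563084 ≈ 0.50297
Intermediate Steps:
s/(-19996) + 45159/(-25374) = -45645/(-19996) + 45159/(-25374) = -45645*(-1/19996) + 45159*(-1/25374) = 45645/19996 - 15053/8458 = 42532811/84563084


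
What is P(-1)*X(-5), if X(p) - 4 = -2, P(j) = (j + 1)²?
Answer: 0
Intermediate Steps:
P(j) = (1 + j)²
X(p) = 2 (X(p) = 4 - 2 = 2)
P(-1)*X(-5) = (1 - 1)²*2 = 0²*2 = 0*2 = 0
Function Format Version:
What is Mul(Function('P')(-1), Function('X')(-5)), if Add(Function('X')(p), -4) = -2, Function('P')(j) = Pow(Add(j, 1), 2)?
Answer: 0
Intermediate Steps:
Function('P')(j) = Pow(Add(1, j), 2)
Function('X')(p) = 2 (Function('X')(p) = Add(4, -2) = 2)
Mul(Function('P')(-1), Function('X')(-5)) = Mul(Pow(Add(1, -1), 2), 2) = Mul(Pow(0, 2), 2) = Mul(0, 2) = 0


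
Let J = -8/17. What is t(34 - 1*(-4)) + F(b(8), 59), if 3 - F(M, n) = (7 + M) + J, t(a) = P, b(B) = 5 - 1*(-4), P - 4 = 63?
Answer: 926/17 ≈ 54.471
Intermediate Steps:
P = 67 (P = 4 + 63 = 67)
J = -8/17 (J = -8*1/17 = -8/17 ≈ -0.47059)
b(B) = 9 (b(B) = 5 + 4 = 9)
t(a) = 67
F(M, n) = -60/17 - M (F(M, n) = 3 - ((7 + M) - 8/17) = 3 - (111/17 + M) = 3 + (-111/17 - M) = -60/17 - M)
t(34 - 1*(-4)) + F(b(8), 59) = 67 + (-60/17 - 1*9) = 67 + (-60/17 - 9) = 67 - 213/17 = 926/17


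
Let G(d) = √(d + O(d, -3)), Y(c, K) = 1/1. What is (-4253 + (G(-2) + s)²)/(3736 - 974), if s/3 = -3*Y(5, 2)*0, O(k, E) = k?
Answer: -4257/2762 ≈ -1.5413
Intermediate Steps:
Y(c, K) = 1
G(d) = √2*√d (G(d) = √(d + d) = √(2*d) = √2*√d)
s = 0 (s = 3*(-3*1*0) = 3*(-3*0) = 3*0 = 0)
(-4253 + (G(-2) + s)²)/(3736 - 974) = (-4253 + (√2*√(-2) + 0)²)/(3736 - 974) = (-4253 + (√2*(I*√2) + 0)²)/2762 = (-4253 + (2*I + 0)²)*(1/2762) = (-4253 + (2*I)²)*(1/2762) = (-4253 - 4)*(1/2762) = -4257*1/2762 = -4257/2762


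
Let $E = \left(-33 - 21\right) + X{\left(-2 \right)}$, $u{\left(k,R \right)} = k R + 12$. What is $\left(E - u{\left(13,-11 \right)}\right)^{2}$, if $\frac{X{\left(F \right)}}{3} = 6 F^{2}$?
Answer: $22201$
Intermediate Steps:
$X{\left(F \right)} = 18 F^{2}$ ($X{\left(F \right)} = 3 \cdot 6 F^{2} = 18 F^{2}$)
$u{\left(k,R \right)} = 12 + R k$ ($u{\left(k,R \right)} = R k + 12 = 12 + R k$)
$E = 18$ ($E = \left(-33 - 21\right) + 18 \left(-2\right)^{2} = -54 + 18 \cdot 4 = -54 + 72 = 18$)
$\left(E - u{\left(13,-11 \right)}\right)^{2} = \left(18 - \left(12 - 143\right)\right)^{2} = \left(18 - -131\right)^{2} = \left(18 + 131\right)^{2} = 149^{2} = 22201$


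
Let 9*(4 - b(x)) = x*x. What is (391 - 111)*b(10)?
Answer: -17920/9 ≈ -1991.1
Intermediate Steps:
b(x) = 4 - x²/9 (b(x) = 4 - x*x/9 = 4 - x²/9)
(391 - 111)*b(10) = (391 - 111)*(4 - ⅑*10²) = 280*(4 - ⅑*100) = 280*(4 - 100/9) = 280*(-64/9) = -17920/9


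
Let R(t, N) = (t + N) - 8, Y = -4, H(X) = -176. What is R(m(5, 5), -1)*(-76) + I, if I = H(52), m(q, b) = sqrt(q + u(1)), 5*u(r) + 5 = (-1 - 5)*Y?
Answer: 508 - 152*sqrt(55)/5 ≈ 282.55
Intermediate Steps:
u(r) = 19/5 (u(r) = -1 + ((-1 - 5)*(-4))/5 = -1 + (-6*(-4))/5 = -1 + (1/5)*24 = -1 + 24/5 = 19/5)
m(q, b) = sqrt(19/5 + q) (m(q, b) = sqrt(q + 19/5) = sqrt(19/5 + q))
I = -176
R(t, N) = -8 + N + t (R(t, N) = (N + t) - 8 = -8 + N + t)
R(m(5, 5), -1)*(-76) + I = (-8 - 1 + sqrt(95 + 25*5)/5)*(-76) - 176 = (-8 - 1 + sqrt(95 + 125)/5)*(-76) - 176 = (-8 - 1 + sqrt(220)/5)*(-76) - 176 = (-8 - 1 + (2*sqrt(55))/5)*(-76) - 176 = (-8 - 1 + 2*sqrt(55)/5)*(-76) - 176 = (-9 + 2*sqrt(55)/5)*(-76) - 176 = (684 - 152*sqrt(55)/5) - 176 = 508 - 152*sqrt(55)/5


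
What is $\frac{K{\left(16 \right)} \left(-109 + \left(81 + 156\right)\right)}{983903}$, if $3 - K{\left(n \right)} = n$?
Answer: $- \frac{1664}{983903} \approx -0.0016912$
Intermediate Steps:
$K{\left(n \right)} = 3 - n$
$\frac{K{\left(16 \right)} \left(-109 + \left(81 + 156\right)\right)}{983903} = \frac{\left(3 - 16\right) \left(-109 + \left(81 + 156\right)\right)}{983903} = \left(3 - 16\right) \left(-109 + 237\right) \frac{1}{983903} = \left(-13\right) 128 \cdot \frac{1}{983903} = \left(-1664\right) \frac{1}{983903} = - \frac{1664}{983903}$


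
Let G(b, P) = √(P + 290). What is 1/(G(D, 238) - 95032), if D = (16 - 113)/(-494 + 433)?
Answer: -11879/1128885062 - √33/2257770124 ≈ -1.0525e-5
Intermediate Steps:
D = 97/61 (D = -97/(-61) = -97*(-1/61) = 97/61 ≈ 1.5902)
G(b, P) = √(290 + P)
1/(G(D, 238) - 95032) = 1/(√(290 + 238) - 95032) = 1/(√528 - 95032) = 1/(4*√33 - 95032) = 1/(-95032 + 4*√33)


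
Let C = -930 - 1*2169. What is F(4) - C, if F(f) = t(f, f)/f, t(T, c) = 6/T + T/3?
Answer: 74393/24 ≈ 3099.7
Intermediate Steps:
t(T, c) = 6/T + T/3 (t(T, c) = 6/T + T*(1/3) = 6/T + T/3)
C = -3099 (C = -930 - 2169 = -3099)
F(f) = (6/f + f/3)/f
F(4) - C = (1/3 + 6/4**2) - 1*(-3099) = (1/3 + 6*(1/16)) + 3099 = (1/3 + 3/8) + 3099 = 17/24 + 3099 = 74393/24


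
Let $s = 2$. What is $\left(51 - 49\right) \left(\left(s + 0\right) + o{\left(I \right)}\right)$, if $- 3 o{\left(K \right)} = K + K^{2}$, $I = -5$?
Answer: $- \frac{28}{3} \approx -9.3333$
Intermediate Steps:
$o{\left(K \right)} = - \frac{K}{3} - \frac{K^{2}}{3}$ ($o{\left(K \right)} = - \frac{K + K^{2}}{3} = - \frac{K}{3} - \frac{K^{2}}{3}$)
$\left(51 - 49\right) \left(\left(s + 0\right) + o{\left(I \right)}\right) = \left(51 - 49\right) \left(\left(2 + 0\right) - - \frac{5 \left(1 - 5\right)}{3}\right) = 2 \left(2 - \left(- \frac{5}{3}\right) \left(-4\right)\right) = 2 \left(2 - \frac{20}{3}\right) = 2 \left(- \frac{14}{3}\right) = - \frac{28}{3}$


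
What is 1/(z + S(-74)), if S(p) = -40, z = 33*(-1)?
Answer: -1/73 ≈ -0.013699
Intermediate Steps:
z = -33
1/(z + S(-74)) = 1/(-33 - 40) = 1/(-73) = -1/73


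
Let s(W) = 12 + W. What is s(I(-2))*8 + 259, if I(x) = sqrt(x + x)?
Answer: 355 + 16*I ≈ 355.0 + 16.0*I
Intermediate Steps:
I(x) = sqrt(2)*sqrt(x) (I(x) = sqrt(2*x) = sqrt(2)*sqrt(x))
s(I(-2))*8 + 259 = (12 + sqrt(2)*sqrt(-2))*8 + 259 = (12 + sqrt(2)*(I*sqrt(2)))*8 + 259 = (12 + 2*I)*8 + 259 = (96 + 16*I) + 259 = 355 + 16*I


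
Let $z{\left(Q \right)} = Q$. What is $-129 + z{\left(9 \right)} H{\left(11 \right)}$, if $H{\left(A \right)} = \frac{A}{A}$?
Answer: $-120$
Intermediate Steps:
$H{\left(A \right)} = 1$
$-129 + z{\left(9 \right)} H{\left(11 \right)} = -129 + 9 \cdot 1 = -129 + 9 = -120$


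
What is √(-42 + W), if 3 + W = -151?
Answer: 14*I ≈ 14.0*I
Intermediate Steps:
W = -154 (W = -3 - 151 = -154)
√(-42 + W) = √(-42 - 154) = √(-196) = 14*I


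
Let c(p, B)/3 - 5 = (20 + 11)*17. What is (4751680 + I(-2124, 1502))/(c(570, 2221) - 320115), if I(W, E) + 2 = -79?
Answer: -4751599/318519 ≈ -14.918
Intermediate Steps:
I(W, E) = -81 (I(W, E) = -2 - 79 = -81)
c(p, B) = 1596 (c(p, B) = 15 + 3*((20 + 11)*17) = 15 + 3*(31*17) = 15 + 3*527 = 15 + 1581 = 1596)
(4751680 + I(-2124, 1502))/(c(570, 2221) - 320115) = (4751680 - 81)/(1596 - 320115) = 4751599/(-318519) = 4751599*(-1/318519) = -4751599/318519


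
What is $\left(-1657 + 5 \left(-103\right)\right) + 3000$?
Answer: $828$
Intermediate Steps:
$\left(-1657 + 5 \left(-103\right)\right) + 3000 = \left(-1657 - 515\right) + 3000 = -2172 + 3000 = 828$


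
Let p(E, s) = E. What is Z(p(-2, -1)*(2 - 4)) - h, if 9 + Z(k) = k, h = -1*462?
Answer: 457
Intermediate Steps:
h = -462
Z(k) = -9 + k
Z(p(-2, -1)*(2 - 4)) - h = (-9 - 2*(2 - 4)) - 1*(-462) = (-9 - 2*(-2)) + 462 = (-9 + 4) + 462 = -5 + 462 = 457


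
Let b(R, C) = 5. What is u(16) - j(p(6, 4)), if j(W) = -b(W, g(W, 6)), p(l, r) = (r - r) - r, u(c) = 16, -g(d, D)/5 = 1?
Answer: 21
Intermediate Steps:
g(d, D) = -5 (g(d, D) = -5*1 = -5)
p(l, r) = -r (p(l, r) = 0 - r = -r)
j(W) = -5 (j(W) = -1*5 = -5)
u(16) - j(p(6, 4)) = 16 - 1*(-5) = 16 + 5 = 21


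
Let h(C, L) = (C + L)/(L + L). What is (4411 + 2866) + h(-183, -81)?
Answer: 196523/27 ≈ 7278.6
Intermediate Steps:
h(C, L) = (C + L)/(2*L) (h(C, L) = (C + L)/((2*L)) = (C + L)*(1/(2*L)) = (C + L)/(2*L))
(4411 + 2866) + h(-183, -81) = (4411 + 2866) + (½)*(-183 - 81)/(-81) = 7277 + (½)*(-1/81)*(-264) = 7277 + 44/27 = 196523/27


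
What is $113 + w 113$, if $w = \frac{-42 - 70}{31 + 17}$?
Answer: $- \frac{452}{3} \approx -150.67$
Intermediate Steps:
$w = - \frac{7}{3}$ ($w = - \frac{112}{48} = \left(-112\right) \frac{1}{48} = - \frac{7}{3} \approx -2.3333$)
$113 + w 113 = 113 - \frac{791}{3} = - \frac{452}{3}$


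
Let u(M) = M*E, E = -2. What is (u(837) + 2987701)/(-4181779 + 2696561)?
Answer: -2986027/1485218 ≈ -2.0105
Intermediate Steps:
u(M) = -2*M (u(M) = M*(-2) = -2*M)
(u(837) + 2987701)/(-4181779 + 2696561) = (-2*837 + 2987701)/(-4181779 + 2696561) = (-1674 + 2987701)/(-1485218) = 2986027*(-1/1485218) = -2986027/1485218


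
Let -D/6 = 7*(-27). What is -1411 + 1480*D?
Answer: 1676909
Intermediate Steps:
D = 1134 (D = -42*(-27) = -6*(-189) = 1134)
-1411 + 1480*D = -1411 + 1480*1134 = -1411 + 1678320 = 1676909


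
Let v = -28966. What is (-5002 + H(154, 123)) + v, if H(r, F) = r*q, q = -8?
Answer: -35200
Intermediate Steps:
H(r, F) = -8*r (H(r, F) = r*(-8) = -8*r)
(-5002 + H(154, 123)) + v = (-5002 - 8*154) - 28966 = (-5002 - 1232) - 28966 = -6234 - 28966 = -35200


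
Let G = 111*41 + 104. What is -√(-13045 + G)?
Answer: -I*√8390 ≈ -91.597*I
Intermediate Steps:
G = 4655 (G = 4551 + 104 = 4655)
-√(-13045 + G) = -√(-13045 + 4655) = -√(-8390) = -I*√8390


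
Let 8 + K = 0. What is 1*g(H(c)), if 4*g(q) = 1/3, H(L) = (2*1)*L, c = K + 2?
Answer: 1/12 ≈ 0.083333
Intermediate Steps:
K = -8 (K = -8 + 0 = -8)
c = -6 (c = -8 + 2 = -6)
H(L) = 2*L
g(q) = 1/12 (g(q) = (¼)/3 = (¼)*(⅓) = 1/12)
1*g(H(c)) = 1*(1/12) = 1/12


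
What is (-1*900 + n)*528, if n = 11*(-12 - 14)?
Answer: -626208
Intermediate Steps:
n = -286 (n = 11*(-26) = -286)
(-1*900 + n)*528 = (-1*900 - 286)*528 = (-900 - 286)*528 = -1186*528 = -626208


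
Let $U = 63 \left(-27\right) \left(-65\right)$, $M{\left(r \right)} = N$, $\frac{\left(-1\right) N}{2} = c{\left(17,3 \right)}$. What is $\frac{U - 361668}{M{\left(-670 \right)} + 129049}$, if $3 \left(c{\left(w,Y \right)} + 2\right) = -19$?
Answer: $- \frac{753309}{387197} \approx -1.9455$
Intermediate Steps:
$c{\left(w,Y \right)} = - \frac{25}{3}$ ($c{\left(w,Y \right)} = -2 + \frac{1}{3} \left(-19\right) = -2 - \frac{19}{3} = - \frac{25}{3}$)
$N = \frac{50}{3}$ ($N = \left(-2\right) \left(- \frac{25}{3}\right) = \frac{50}{3} \approx 16.667$)
$M{\left(r \right)} = \frac{50}{3}$
$U = 110565$ ($U = \left(-1701\right) \left(-65\right) = 110565$)
$\frac{U - 361668}{M{\left(-670 \right)} + 129049} = \frac{110565 - 361668}{\frac{50}{3} + 129049} = - \frac{251103}{\frac{387197}{3}} = \left(-251103\right) \frac{3}{387197} = - \frac{753309}{387197}$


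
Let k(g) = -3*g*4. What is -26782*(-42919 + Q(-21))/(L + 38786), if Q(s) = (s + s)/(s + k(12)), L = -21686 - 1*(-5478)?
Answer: 31609870621/620895 ≈ 50910.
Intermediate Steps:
k(g) = -12*g
L = -16208 (L = -21686 + 5478 = -16208)
Q(s) = 2*s/(-144 + s) (Q(s) = (s + s)/(s - 12*12) = (2*s)/(s - 144) = (2*s)/(-144 + s) = 2*s/(-144 + s))
-26782*(-42919 + Q(-21))/(L + 38786) = -26782*(-42919 + 2*(-21)/(-144 - 21))/(-16208 + 38786) = -26782/(22578/(-42919 + 2*(-21)/(-165))) = -26782/(22578/(-42919 + 2*(-21)*(-1/165))) = -26782/(22578/(-42919 + 14/55)) = -26782/(22578/(-2360531/55)) = -26782/(22578*(-55/2360531)) = -26782/(-1241790/2360531) = -26782*(-2360531/1241790) = 31609870621/620895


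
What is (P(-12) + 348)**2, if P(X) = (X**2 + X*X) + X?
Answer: 389376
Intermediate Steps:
P(X) = X + 2*X**2 (P(X) = (X**2 + X**2) + X = 2*X**2 + X = X + 2*X**2)
(P(-12) + 348)**2 = (-12*(1 + 2*(-12)) + 348)**2 = (-12*(1 - 24) + 348)**2 = (-12*(-23) + 348)**2 = (276 + 348)**2 = 624**2 = 389376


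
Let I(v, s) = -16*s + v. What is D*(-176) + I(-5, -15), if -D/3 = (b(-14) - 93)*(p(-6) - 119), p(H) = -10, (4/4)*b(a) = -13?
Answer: 7220107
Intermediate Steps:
b(a) = -13
I(v, s) = v - 16*s
D = -41022 (D = -3*(-13 - 93)*(-10 - 119) = -(-318)*(-129) = -3*13674 = -41022)
D*(-176) + I(-5, -15) = -41022*(-176) + (-5 - 16*(-15)) = 7219872 + (-5 + 240) = 7219872 + 235 = 7220107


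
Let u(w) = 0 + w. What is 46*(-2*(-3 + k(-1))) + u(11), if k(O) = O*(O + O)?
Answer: 103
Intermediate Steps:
u(w) = w
k(O) = 2*O**2 (k(O) = O*(2*O) = 2*O**2)
46*(-2*(-3 + k(-1))) + u(11) = 46*(-2*(-3 + 2*(-1)**2)) + 11 = 46*(-2*(-3 + 2*1)) + 11 = 46*(-2*(-3 + 2)) + 11 = 46*(-2*(-1)) + 11 = 46*2 + 11 = 92 + 11 = 103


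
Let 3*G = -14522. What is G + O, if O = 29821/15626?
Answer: -226831309/46878 ≈ -4838.8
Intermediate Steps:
G = -14522/3 (G = (⅓)*(-14522) = -14522/3 ≈ -4840.7)
O = 29821/15626 (O = 29821*(1/15626) = 29821/15626 ≈ 1.9084)
G + O = -14522/3 + 29821/15626 = -226831309/46878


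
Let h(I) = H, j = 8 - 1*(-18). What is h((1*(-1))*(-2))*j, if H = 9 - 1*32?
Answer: -598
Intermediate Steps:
j = 26 (j = 8 + 18 = 26)
H = -23 (H = 9 - 32 = -23)
h(I) = -23
h((1*(-1))*(-2))*j = -23*26 = -598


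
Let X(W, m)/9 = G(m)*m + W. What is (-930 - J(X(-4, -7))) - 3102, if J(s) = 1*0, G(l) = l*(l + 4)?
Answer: -4032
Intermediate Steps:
G(l) = l*(4 + l)
X(W, m) = 9*W + 9*m²*(4 + m) (X(W, m) = 9*((m*(4 + m))*m + W) = 9*(m²*(4 + m) + W) = 9*(W + m²*(4 + m)) = 9*W + 9*m²*(4 + m))
J(s) = 0
(-930 - J(X(-4, -7))) - 3102 = (-930 - 1*0) - 3102 = (-930 + 0) - 3102 = -930 - 3102 = -4032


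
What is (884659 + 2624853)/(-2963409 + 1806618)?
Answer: -3509512/1156791 ≈ -3.0338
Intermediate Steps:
(884659 + 2624853)/(-2963409 + 1806618) = 3509512/(-1156791) = 3509512*(-1/1156791) = -3509512/1156791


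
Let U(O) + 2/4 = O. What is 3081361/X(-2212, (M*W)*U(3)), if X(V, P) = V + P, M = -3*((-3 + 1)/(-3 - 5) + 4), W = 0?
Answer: -3081361/2212 ≈ -1393.0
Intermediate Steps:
U(O) = -½ + O
M = -51/4 (M = -3*(-2/(-8) + 4) = -3*(-2*(-⅛) + 4) = -3*(¼ + 4) = -3*17/4 = -51/4 ≈ -12.750)
X(V, P) = P + V
3081361/X(-2212, (M*W)*U(3)) = 3081361/((-51/4*0)*(-½ + 3) - 2212) = 3081361/(0*(5/2) - 2212) = 3081361/(0 - 2212) = 3081361/(-2212) = 3081361*(-1/2212) = -3081361/2212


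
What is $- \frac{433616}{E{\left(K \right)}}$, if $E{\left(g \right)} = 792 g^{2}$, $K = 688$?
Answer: $- \frac{27101}{23430528} \approx -0.0011567$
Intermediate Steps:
$- \frac{433616}{E{\left(K \right)}} = - \frac{433616}{792 \cdot 688^{2}} = - \frac{433616}{792 \cdot 473344} = - \frac{433616}{374888448} = \left(-433616\right) \frac{1}{374888448} = - \frac{27101}{23430528}$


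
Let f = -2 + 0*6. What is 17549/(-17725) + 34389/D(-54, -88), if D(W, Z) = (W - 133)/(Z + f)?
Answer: 54855770587/3314575 ≈ 16550.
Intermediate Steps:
f = -2 (f = -2 + 0 = -2)
D(W, Z) = (-133 + W)/(-2 + Z) (D(W, Z) = (W - 133)/(Z - 2) = (-133 + W)/(-2 + Z))
17549/(-17725) + 34389/D(-54, -88) = 17549/(-17725) + 34389/(((-133 - 54)/(-2 - 88))) = 17549*(-1/17725) + 34389/((-187/(-90))) = -17549/17725 + 34389/((-1/90*(-187))) = -17549/17725 + 34389/(187/90) = -17549/17725 + 34389*(90/187) = -17549/17725 + 3095010/187 = 54855770587/3314575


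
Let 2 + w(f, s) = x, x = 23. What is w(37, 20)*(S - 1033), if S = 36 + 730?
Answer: -5607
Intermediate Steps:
S = 766
w(f, s) = 21 (w(f, s) = -2 + 23 = 21)
w(37, 20)*(S - 1033) = 21*(766 - 1033) = 21*(-267) = -5607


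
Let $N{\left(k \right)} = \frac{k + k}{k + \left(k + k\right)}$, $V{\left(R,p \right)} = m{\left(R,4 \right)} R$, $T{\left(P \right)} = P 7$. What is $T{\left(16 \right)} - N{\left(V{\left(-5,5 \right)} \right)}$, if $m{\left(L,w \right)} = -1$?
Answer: $\frac{334}{3} \approx 111.33$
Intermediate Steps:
$T{\left(P \right)} = 7 P$
$V{\left(R,p \right)} = - R$
$N{\left(k \right)} = \frac{2}{3}$ ($N{\left(k \right)} = \frac{2 k}{k + 2 k} = \frac{2 k}{3 k} = 2 k \frac{1}{3 k} = \frac{2}{3}$)
$T{\left(16 \right)} - N{\left(V{\left(-5,5 \right)} \right)} = 7 \cdot 16 - \frac{2}{3} = 112 - \frac{2}{3} = \frac{334}{3}$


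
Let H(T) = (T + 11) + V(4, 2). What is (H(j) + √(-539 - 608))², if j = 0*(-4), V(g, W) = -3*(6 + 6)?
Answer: (25 - I*√1147)² ≈ -522.0 - 1693.4*I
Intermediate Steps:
V(g, W) = -36 (V(g, W) = -3*12 = -36)
j = 0
H(T) = -25 + T (H(T) = (T + 11) - 36 = (11 + T) - 36 = -25 + T)
(H(j) + √(-539 - 608))² = ((-25 + 0) + √(-539 - 608))² = (-25 + √(-1147))² = (-25 + I*√1147)²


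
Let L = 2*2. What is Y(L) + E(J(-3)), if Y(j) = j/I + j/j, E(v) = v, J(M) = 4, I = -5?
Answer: 21/5 ≈ 4.2000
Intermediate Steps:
L = 4
Y(j) = 1 - j/5 (Y(j) = j/(-5) + j/j = j*(-1/5) + 1 = -j/5 + 1 = 1 - j/5)
Y(L) + E(J(-3)) = (1 - 1/5*4) + 4 = (1 - 4/5) + 4 = 1/5 + 4 = 21/5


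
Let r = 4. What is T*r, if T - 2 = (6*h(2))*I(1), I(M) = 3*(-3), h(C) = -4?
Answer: 872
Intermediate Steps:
I(M) = -9
T = 218 (T = 2 + (6*(-4))*(-9) = 2 - 24*(-9) = 2 + 216 = 218)
T*r = 218*4 = 872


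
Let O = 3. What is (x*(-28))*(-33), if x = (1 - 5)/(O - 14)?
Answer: 336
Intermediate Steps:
x = 4/11 (x = (1 - 5)/(3 - 14) = -4/(-11) = -4*(-1/11) = 4/11 ≈ 0.36364)
(x*(-28))*(-33) = ((4/11)*(-28))*(-33) = -112/11*(-33) = 336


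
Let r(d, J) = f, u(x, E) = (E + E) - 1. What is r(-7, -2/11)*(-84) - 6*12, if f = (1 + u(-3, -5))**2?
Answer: -8472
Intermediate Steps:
u(x, E) = -1 + 2*E (u(x, E) = 2*E - 1 = -1 + 2*E)
f = 100 (f = (1 + (-1 + 2*(-5)))**2 = (1 + (-1 - 10))**2 = (1 - 11)**2 = (-10)**2 = 100)
r(d, J) = 100
r(-7, -2/11)*(-84) - 6*12 = 100*(-84) - 6*12 = -8400 - 72 = -8472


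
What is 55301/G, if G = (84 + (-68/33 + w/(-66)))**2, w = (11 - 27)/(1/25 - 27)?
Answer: 759937991549/92243408656 ≈ 8.2384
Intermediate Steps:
w = 200/337 (w = -16/(1/25 - 27) = -16/(-674/25) = -16*(-25/674) = 200/337 ≈ 0.59347)
G = 92243408656/13741849 (G = (84 + (-68/33 + (200/337)/(-66)))**2 = (84 + (-68*1/33 + (200/337)*(-1/66)))**2 = (84 + (-68/33 - 100/11121))**2 = (84 - 7672/3707)**2 = (303716/3707)**2 = 92243408656/13741849 ≈ 6712.6)
55301/G = 55301/(92243408656/13741849) = 55301*(13741849/92243408656) = 759937991549/92243408656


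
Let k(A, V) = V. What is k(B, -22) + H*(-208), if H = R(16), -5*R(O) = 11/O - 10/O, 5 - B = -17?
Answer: -97/5 ≈ -19.400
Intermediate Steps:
B = 22 (B = 5 - 1*(-17) = 5 + 17 = 22)
R(O) = -1/(5*O) (R(O) = -(11/O - 10/O)/5 = -1/(5*O))
H = -1/80 (H = -⅕/16 = -⅕*1/16 = -1/80 ≈ -0.012500)
k(B, -22) + H*(-208) = -22 - 1/80*(-208) = -22 + 13/5 = -97/5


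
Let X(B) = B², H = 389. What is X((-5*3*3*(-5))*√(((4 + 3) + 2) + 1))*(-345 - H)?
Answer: -371587500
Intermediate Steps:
X((-5*3*3*(-5))*√(((4 + 3) + 2) + 1))*(-345 - H) = ((-5*3*3*(-5))*√(((4 + 3) + 2) + 1))²*(-345 - 1*389) = ((-45*(-5))*√((7 + 2) + 1))²*(-345 - 389) = ((-5*(-45))*√(9 + 1))²*(-734) = (225*√10)²*(-734) = 506250*(-734) = -371587500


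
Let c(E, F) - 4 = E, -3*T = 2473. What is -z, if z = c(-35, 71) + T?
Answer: 2566/3 ≈ 855.33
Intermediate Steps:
T = -2473/3 (T = -1/3*2473 = -2473/3 ≈ -824.33)
c(E, F) = 4 + E
z = -2566/3 (z = (4 - 35) - 2473/3 = -31 - 2473/3 = -2566/3 ≈ -855.33)
-z = -1*(-2566/3) = 2566/3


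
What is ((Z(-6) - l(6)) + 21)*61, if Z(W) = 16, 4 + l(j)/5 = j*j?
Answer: -7503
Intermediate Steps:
l(j) = -20 + 5*j² (l(j) = -20 + 5*(j*j) = -20 + 5*j²)
((Z(-6) - l(6)) + 21)*61 = ((16 - (-20 + 5*6²)) + 21)*61 = ((16 - (-20 + 5*36)) + 21)*61 = ((16 - (-20 + 180)) + 21)*61 = ((16 - 1*160) + 21)*61 = ((16 - 160) + 21)*61 = (-144 + 21)*61 = -123*61 = -7503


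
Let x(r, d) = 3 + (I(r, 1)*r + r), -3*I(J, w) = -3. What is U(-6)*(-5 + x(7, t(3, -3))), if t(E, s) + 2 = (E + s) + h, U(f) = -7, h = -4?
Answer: -84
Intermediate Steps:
I(J, w) = 1 (I(J, w) = -1/3*(-3) = 1)
t(E, s) = -6 + E + s (t(E, s) = -2 + ((E + s) - 4) = -2 + (-4 + E + s) = -6 + E + s)
x(r, d) = 3 + 2*r (x(r, d) = 3 + (1*r + r) = 3 + (r + r) = 3 + 2*r)
U(-6)*(-5 + x(7, t(3, -3))) = -7*(-5 + (3 + 2*7)) = -7*(-5 + (3 + 14)) = -7*(-5 + 17) = -7*12 = -84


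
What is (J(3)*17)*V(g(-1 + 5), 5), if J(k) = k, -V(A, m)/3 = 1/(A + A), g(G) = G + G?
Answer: -153/16 ≈ -9.5625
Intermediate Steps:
g(G) = 2*G
V(A, m) = -3/(2*A) (V(A, m) = -3/(A + A) = -3*1/(2*A) = -3/(2*A))
(J(3)*17)*V(g(-1 + 5), 5) = (3*17)*(-3*1/(2*(-1 + 5))/2) = 51*(-3/(2*(2*4))) = 51*(-3/2/8) = 51*(-3/2*1/8) = 51*(-3/16) = -153/16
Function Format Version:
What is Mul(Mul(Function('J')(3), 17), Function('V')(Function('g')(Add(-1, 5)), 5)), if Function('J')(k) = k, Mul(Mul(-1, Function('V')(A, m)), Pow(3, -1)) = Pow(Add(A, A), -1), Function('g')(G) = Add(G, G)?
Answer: Rational(-153, 16) ≈ -9.5625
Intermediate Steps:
Function('g')(G) = Mul(2, G)
Function('V')(A, m) = Mul(Rational(-3, 2), Pow(A, -1)) (Function('V')(A, m) = Mul(-3, Pow(Add(A, A), -1)) = Mul(-3, Pow(Mul(2, A), -1)) = Mul(-3, Mul(Rational(1, 2), Pow(A, -1))) = Mul(Rational(-3, 2), Pow(A, -1)))
Mul(Mul(Function('J')(3), 17), Function('V')(Function('g')(Add(-1, 5)), 5)) = Mul(Mul(3, 17), Mul(Rational(-3, 2), Pow(Mul(2, Add(-1, 5)), -1))) = Mul(51, Mul(Rational(-3, 2), Pow(Mul(2, 4), -1))) = Mul(51, Mul(Rational(-3, 2), Pow(8, -1))) = Mul(51, Mul(Rational(-3, 2), Rational(1, 8))) = Mul(51, Rational(-3, 16)) = Rational(-153, 16)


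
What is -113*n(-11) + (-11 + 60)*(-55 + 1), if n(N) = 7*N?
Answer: 6055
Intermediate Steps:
-113*n(-11) + (-11 + 60)*(-55 + 1) = -791*(-11) + (-11 + 60)*(-55 + 1) = -113*(-77) + 49*(-54) = 8701 - 2646 = 6055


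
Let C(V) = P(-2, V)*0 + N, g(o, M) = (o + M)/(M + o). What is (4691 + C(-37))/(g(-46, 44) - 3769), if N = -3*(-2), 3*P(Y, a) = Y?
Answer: -4697/3768 ≈ -1.2465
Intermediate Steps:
g(o, M) = 1 (g(o, M) = (M + o)/(M + o) = 1)
P(Y, a) = Y/3
N = 6
C(V) = 6 (C(V) = ((⅓)*(-2))*0 + 6 = -⅔*0 + 6 = 0 + 6 = 6)
(4691 + C(-37))/(g(-46, 44) - 3769) = (4691 + 6)/(1 - 3769) = 4697/(-3768) = 4697*(-1/3768) = -4697/3768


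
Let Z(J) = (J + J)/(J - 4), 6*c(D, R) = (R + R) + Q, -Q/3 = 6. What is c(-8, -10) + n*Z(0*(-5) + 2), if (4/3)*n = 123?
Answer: -1145/6 ≈ -190.83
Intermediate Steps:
Q = -18 (Q = -3*6 = -18)
c(D, R) = -3 + R/3 (c(D, R) = ((R + R) - 18)/6 = (2*R - 18)/6 = (-18 + 2*R)/6 = -3 + R/3)
n = 369/4 (n = (3/4)*123 = 369/4 ≈ 92.250)
Z(J) = 2*J/(-4 + J) (Z(J) = (2*J)/(-4 + J) = 2*J/(-4 + J))
c(-8, -10) + n*Z(0*(-5) + 2) = (-3 + (1/3)*(-10)) + 369*(2*(0*(-5) + 2)/(-4 + (0*(-5) + 2)))/4 = (-3 - 10/3) + 369*(2*(0 + 2)/(-4 + (0 + 2)))/4 = -19/3 + 369*(2*2/(-4 + 2))/4 = -19/3 + 369*(2*2/(-2))/4 = -19/3 + 369*(2*2*(-1/2))/4 = -19/3 + (369/4)*(-2) = -19/3 - 369/2 = -1145/6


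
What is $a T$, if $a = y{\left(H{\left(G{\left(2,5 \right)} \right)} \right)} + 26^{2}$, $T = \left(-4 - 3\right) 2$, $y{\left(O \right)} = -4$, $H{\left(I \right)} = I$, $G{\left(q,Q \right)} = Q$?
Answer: $-9408$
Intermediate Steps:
$T = -14$ ($T = \left(-7\right) 2 = -14$)
$a = 672$ ($a = -4 + 26^{2} = -4 + 676 = 672$)
$a T = 672 \left(-14\right) = -9408$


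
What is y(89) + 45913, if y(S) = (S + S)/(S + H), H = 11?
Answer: 2295739/50 ≈ 45915.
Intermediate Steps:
y(S) = 2*S/(11 + S) (y(S) = (S + S)/(S + 11) = (2*S)/(11 + S) = 2*S/(11 + S))
y(89) + 45913 = 2*89/(11 + 89) + 45913 = 2*89/100 + 45913 = 2*89*(1/100) + 45913 = 89/50 + 45913 = 2295739/50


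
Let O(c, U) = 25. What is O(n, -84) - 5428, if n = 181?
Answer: -5403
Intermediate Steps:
O(n, -84) - 5428 = 25 - 5428 = -5403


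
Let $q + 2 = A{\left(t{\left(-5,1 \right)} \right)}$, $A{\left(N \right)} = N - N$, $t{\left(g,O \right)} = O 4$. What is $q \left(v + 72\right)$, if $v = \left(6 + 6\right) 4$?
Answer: $-240$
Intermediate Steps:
$t{\left(g,O \right)} = 4 O$
$v = 48$ ($v = 12 \cdot 4 = 48$)
$A{\left(N \right)} = 0$
$q = -2$ ($q = -2 + 0 = -2$)
$q \left(v + 72\right) = - 2 \left(48 + 72\right) = \left(-2\right) 120 = -240$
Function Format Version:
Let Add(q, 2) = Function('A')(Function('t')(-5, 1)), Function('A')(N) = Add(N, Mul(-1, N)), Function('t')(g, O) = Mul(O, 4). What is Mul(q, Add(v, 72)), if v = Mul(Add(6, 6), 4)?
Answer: -240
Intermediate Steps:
Function('t')(g, O) = Mul(4, O)
v = 48 (v = Mul(12, 4) = 48)
Function('A')(N) = 0
q = -2 (q = Add(-2, 0) = -2)
Mul(q, Add(v, 72)) = Mul(-2, Add(48, 72)) = Mul(-2, 120) = -240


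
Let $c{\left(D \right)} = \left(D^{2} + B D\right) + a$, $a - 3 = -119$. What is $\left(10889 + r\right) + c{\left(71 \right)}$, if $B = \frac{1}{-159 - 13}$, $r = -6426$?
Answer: $\frac{1614665}{172} \approx 9387.6$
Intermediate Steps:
$B = - \frac{1}{172}$ ($B = \frac{1}{-172} = - \frac{1}{172} \approx -0.005814$)
$a = -116$ ($a = 3 - 119 = -116$)
$c{\left(D \right)} = -116 + D^{2} - \frac{D}{172}$ ($c{\left(D \right)} = \left(D^{2} - \frac{D}{172}\right) - 116 = -116 + D^{2} - \frac{D}{172}$)
$\left(10889 + r\right) + c{\left(71 \right)} = \left(10889 - 6426\right) - \left(\frac{20023}{172} - 5041\right) = 4463 - - \frac{847029}{172} = 4463 + \frac{847029}{172} = \frac{1614665}{172}$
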